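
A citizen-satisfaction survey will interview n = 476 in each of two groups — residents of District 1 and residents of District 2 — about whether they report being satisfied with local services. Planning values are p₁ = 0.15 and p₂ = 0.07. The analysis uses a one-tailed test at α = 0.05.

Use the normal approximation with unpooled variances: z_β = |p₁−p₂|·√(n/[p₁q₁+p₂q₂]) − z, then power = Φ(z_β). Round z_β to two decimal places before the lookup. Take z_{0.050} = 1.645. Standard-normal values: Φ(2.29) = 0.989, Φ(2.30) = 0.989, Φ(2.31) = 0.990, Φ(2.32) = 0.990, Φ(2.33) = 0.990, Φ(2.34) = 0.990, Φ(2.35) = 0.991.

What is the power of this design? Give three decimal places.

z_β = |p₁−p₂|·√(n/[p₁q₁+p₂q₂]) − z_α
    = 0.08 · √(476/0.1926) − 1.645
    = 0.08 · 49.7136 − 1.645
    = 3.9771 − 1.645 = 2.3321 → 2.33
Power = Φ(2.33) = 0.990.

Power ≈ 0.990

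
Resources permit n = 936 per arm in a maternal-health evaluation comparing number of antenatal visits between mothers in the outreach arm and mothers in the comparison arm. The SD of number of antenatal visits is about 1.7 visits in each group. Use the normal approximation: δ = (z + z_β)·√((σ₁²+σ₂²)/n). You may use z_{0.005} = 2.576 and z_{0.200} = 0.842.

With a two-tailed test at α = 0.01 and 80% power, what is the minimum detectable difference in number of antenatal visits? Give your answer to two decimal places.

Minimum detectable difference ≈ 0.27 visits

δ = (z_{α/2} + z_β) · √((σ₁²+σ₂²)/n)
  = (2.576 + 0.842) · √(5.78/936)
  = 3.418 · √0.00618
  = 3.418 · 0.0786
  = 0.2686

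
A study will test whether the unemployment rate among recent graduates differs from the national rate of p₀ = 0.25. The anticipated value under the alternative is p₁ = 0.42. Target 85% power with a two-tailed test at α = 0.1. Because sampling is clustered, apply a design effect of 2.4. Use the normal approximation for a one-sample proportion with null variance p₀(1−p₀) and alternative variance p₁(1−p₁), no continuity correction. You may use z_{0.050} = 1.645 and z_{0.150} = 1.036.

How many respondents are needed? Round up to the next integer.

n = [z_{α/2}·√(p₀q₀) + z_β·√(p₁q₁)]² / (p₁ − p₀)²
  = [1.645·√(0.25·0.75) + 1.036·√(0.42·0.58)]² / (0.17)²
  = [1.645·0.4330 + 1.036·0.4936]² / 0.0289
  = [1.2236]² / 0.0289
  = 51.81
Design effect: 2.4 × 51.81 = 124.34.
Round up → n = 125.

n = 125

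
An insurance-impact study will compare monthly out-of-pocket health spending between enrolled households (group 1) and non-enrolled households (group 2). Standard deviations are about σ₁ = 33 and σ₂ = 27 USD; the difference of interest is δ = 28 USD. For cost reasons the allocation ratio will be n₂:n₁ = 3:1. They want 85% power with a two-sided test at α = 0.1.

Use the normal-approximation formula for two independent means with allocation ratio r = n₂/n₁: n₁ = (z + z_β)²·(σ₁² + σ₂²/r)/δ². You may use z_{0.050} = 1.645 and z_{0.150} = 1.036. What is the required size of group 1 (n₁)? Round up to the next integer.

n₁ = (z_{α/2} + z_β)² · (σ₁² + σ₂²/r) / δ²
   = (1.645 + 1.036)² · (33² + 27²/3) / 28²
   = 7.1878 · (1089 + 243) / 784
   = 7.1878 · 1332 / 784
   = 12.21
Round up → n₁ = 13; n₂ = r·n₁ = 3 × 13 = 39.

n₁ = 13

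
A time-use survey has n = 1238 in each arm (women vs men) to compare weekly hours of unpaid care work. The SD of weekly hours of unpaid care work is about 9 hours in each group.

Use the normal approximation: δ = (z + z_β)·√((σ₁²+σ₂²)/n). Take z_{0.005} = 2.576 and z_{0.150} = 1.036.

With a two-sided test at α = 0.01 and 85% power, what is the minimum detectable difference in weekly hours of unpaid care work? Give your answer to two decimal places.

Minimum detectable difference ≈ 1.31 hours

δ = (z_{α/2} + z_β) · √((σ₁²+σ₂²)/n)
  = (2.576 + 1.036) · √(162/1238)
  = 3.612 · √0.13086
  = 3.612 · 0.3617
  = 1.3066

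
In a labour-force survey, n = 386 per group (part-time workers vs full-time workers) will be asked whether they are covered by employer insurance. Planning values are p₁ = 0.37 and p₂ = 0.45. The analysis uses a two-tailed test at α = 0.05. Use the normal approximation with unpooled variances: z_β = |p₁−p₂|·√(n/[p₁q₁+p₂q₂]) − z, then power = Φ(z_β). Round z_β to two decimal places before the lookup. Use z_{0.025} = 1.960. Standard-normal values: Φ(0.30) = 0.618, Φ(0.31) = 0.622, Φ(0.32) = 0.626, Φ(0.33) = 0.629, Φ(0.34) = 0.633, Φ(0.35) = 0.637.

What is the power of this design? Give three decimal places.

z_β = |p₁−p₂|·√(n/[p₁q₁+p₂q₂]) − z_{α/2}
    = 0.08 · √(386/0.4806) − 1.960
    = 0.08 · 28.3401 − 1.960
    = 2.2672 − 1.960 = 0.3072 → 0.31
Power = Φ(0.31) = 0.622.

Power ≈ 0.622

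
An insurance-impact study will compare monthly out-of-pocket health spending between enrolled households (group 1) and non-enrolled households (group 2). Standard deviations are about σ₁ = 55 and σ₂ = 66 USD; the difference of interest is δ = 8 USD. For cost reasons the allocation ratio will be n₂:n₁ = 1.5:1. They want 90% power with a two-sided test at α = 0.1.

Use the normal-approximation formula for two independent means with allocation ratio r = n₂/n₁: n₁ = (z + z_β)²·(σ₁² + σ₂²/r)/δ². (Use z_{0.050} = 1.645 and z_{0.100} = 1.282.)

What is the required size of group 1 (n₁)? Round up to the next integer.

n₁ = 794

n₁ = (z_{α/2} + z_β)² · (σ₁² + σ₂²/r) / δ²
   = (1.645 + 1.282)² · (55² + 66²/1.5) / 8²
   = 8.5673 · (3025 + 2904) / 64
   = 8.5673 · 5929 / 64
   = 793.68
Round up → n₁ = 794; n₂ = r·n₁ = 1.5 × 794 = 1191.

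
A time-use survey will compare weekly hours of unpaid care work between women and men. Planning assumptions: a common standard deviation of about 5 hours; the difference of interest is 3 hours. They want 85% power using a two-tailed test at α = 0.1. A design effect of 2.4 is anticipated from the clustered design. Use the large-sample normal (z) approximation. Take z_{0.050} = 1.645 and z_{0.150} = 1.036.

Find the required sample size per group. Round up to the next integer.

n = (z_{α/2} + z_β)² · (σ₁² + σ₂²) / δ²
  = (1.645 + 1.036)² · (2·5² = 50) / 3²
  = 7.1878 · 50 / 9
  = 39.93
Design effect: 2.4 × 39.93 = 95.84.
Round up → n = 96 per group.

n = 96 per group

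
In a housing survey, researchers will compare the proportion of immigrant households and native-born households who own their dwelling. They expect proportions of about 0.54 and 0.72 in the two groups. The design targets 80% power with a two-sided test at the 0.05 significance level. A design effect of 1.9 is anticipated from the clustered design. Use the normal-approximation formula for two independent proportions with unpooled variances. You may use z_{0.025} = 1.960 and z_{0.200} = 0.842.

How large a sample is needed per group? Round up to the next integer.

n = (z_{α/2} + z_β)² · [p₁(1−p₁) + p₂(1−p₂)] / (p₁ − p₂)²
  = (1.960 + 0.842)² · (0.54·0.46 + 0.72·0.28) / (-0.18)²
  = (2.802)² · (0.2484 + 0.2016) / 0.0324
  = 7.8512 · 0.4500 / 0.0324
  = 109.04
Design effect: 1.9 × 109.04 = 207.18.
Round up → n = 208 per group.

n = 208 per group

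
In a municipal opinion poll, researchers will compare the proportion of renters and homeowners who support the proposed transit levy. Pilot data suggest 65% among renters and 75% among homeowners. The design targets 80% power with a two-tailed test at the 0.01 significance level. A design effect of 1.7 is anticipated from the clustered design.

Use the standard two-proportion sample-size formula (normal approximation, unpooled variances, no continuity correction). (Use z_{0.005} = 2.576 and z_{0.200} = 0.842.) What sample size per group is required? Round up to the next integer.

n = 825 per group

n = (z_{α/2} + z_β)² · [p₁(1−p₁) + p₂(1−p₂)] / (p₁ − p₂)²
  = (2.576 + 0.842)² · (0.65·0.35 + 0.75·0.25) / (-0.10)²
  = (3.418)² · (0.2275 + 0.1875) / 0.0100
  = 11.6827 · 0.4150 / 0.0100
  = 484.83
Design effect: 1.7 × 484.83 = 824.22.
Round up → n = 825 per group.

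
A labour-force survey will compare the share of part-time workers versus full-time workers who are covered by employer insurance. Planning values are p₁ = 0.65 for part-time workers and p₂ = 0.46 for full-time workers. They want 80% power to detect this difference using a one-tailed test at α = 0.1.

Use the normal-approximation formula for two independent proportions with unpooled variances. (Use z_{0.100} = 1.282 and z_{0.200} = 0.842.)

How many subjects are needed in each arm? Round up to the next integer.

n = (z_α + z_β)² · [p₁(1−p₁) + p₂(1−p₂)] / (p₁ − p₂)²
  = (1.282 + 0.842)² · (0.65·0.35 + 0.46·0.54) / (0.19)²
  = (2.124)² · (0.2275 + 0.2484) / 0.0361
  = 4.5114 · 0.4759 / 0.0361
  = 59.47
Round up → n = 60 per group.

n = 60 per group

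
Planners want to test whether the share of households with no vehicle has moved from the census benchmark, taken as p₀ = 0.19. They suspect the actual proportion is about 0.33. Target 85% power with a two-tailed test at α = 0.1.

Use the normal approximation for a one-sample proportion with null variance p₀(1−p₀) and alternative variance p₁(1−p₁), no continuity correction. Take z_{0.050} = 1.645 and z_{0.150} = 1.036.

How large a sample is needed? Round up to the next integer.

n = [z_{α/2}·√(p₀q₀) + z_β·√(p₁q₁)]² / (p₁ − p₀)²
  = [1.645·√(0.19·0.81) + 1.036·√(0.33·0.67)]² / (0.14)²
  = [1.645·0.3923 + 1.036·0.4702]² / 0.0196
  = [1.1325]² / 0.0196
  = 65.43
Round up → n = 66.

n = 66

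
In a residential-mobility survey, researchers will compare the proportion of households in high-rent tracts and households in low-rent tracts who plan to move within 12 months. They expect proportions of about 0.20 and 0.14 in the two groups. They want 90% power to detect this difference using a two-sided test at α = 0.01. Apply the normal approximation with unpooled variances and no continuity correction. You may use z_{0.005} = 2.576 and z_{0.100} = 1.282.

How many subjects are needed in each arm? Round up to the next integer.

n = (z_{α/2} + z_β)² · [p₁(1−p₁) + p₂(1−p₂)] / (p₁ − p₂)²
  = (2.576 + 1.282)² · (0.20·0.80 + 0.14·0.86) / (0.06)²
  = (3.858)² · (0.1600 + 0.1204) / 0.0036
  = 14.8842 · 0.2804 / 0.0036
  = 1159.31
Round up → n = 1160 per group.

n = 1160 per group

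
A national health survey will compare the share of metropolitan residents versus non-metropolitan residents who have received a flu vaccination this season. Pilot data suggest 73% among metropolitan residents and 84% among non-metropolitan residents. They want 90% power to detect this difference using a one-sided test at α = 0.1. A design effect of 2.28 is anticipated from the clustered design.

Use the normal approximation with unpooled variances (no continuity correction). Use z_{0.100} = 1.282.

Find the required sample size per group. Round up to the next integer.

n = 411 per group

n = (z_α + z_β)² · [p₁(1−p₁) + p₂(1−p₂)] / (p₁ − p₂)²
  = (1.282 + 1.282)² · (0.73·0.27 + 0.84·0.16) / (-0.11)²
  = (2.564)² · (0.1971 + 0.1344) / 0.0121
  = 6.5741 · 0.3315 / 0.0121
  = 180.11
Design effect: 2.28 × 180.11 = 410.65.
Round up → n = 411 per group.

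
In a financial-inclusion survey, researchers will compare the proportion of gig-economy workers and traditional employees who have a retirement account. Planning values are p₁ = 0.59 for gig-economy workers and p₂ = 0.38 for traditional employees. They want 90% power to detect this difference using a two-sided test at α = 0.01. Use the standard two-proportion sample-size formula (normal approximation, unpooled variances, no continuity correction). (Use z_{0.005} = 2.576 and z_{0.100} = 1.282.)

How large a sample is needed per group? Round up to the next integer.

n = 162 per group

n = (z_{α/2} + z_β)² · [p₁(1−p₁) + p₂(1−p₂)] / (p₁ − p₂)²
  = (2.576 + 1.282)² · (0.59·0.41 + 0.38·0.62) / (0.21)²
  = (3.858)² · (0.2419 + 0.2356) / 0.0441
  = 14.8842 · 0.4775 / 0.0441
  = 161.16
Round up → n = 162 per group.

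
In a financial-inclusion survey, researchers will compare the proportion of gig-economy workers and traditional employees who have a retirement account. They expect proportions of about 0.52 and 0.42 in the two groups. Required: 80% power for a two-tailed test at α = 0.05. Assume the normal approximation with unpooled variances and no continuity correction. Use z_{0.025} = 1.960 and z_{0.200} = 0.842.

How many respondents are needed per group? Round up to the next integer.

n = 388 per group

n = (z_{α/2} + z_β)² · [p₁(1−p₁) + p₂(1−p₂)] / (p₁ − p₂)²
  = (1.960 + 0.842)² · (0.52·0.48 + 0.42·0.58) / (0.10)²
  = (2.802)² · (0.2496 + 0.2436) / 0.0100
  = 7.8512 · 0.4932 / 0.0100
  = 387.22
Round up → n = 388 per group.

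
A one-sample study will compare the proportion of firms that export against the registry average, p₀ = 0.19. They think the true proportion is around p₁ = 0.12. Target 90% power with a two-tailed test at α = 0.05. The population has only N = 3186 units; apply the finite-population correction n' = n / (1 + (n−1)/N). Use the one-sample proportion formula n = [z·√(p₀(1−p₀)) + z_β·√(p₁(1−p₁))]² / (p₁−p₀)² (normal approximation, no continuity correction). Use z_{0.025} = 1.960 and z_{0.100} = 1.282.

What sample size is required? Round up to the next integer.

n = 264

n = [z_{α/2}·√(p₀q₀) + z_β·√(p₁q₁)]² / (p₁ − p₀)²
  = [1.960·√(0.19·0.81) + 1.282·√(0.12·0.88)]² / (-0.07)²
  = [1.960·0.3923 + 1.282·0.3250]² / 0.0049
  = [1.1855]² / 0.0049
  = 286.82
Finite-population correction (N = 3186): 286.82 / (1 + (286.82 − 1)/3186) = 263.21.
Round up → n = 264.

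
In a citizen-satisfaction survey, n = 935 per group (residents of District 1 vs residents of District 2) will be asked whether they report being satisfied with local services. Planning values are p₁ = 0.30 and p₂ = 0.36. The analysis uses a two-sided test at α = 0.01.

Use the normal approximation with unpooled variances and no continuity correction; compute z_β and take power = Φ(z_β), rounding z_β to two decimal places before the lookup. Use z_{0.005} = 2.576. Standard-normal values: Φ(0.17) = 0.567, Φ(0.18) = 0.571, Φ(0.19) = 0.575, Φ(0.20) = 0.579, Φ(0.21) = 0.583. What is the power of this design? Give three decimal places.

Power ≈ 0.575

z_β = |p₁−p₂|·√(n/[p₁q₁+p₂q₂]) − z_{α/2}
    = 0.06 · √(935/0.4404) − 2.576
    = 0.06 · 46.0768 − 2.576
    = 2.7646 − 2.576 = 0.1886 → 0.19
Power = Φ(0.19) = 0.575.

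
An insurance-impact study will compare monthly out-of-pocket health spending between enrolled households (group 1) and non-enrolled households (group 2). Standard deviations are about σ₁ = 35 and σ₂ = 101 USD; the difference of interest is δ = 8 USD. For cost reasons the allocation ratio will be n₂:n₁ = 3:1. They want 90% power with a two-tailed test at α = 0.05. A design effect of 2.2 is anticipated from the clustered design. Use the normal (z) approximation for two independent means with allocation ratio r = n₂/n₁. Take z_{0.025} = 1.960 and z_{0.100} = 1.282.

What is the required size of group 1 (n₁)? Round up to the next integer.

n₁ = 1672

n₁ = (z_{α/2} + z_β)² · (σ₁² + σ₂²/r) / δ²
   = (1.960 + 1.282)² · (35² + 101²/3) / 8²
   = 10.5106 · (1225 + 3400.3) / 64
   = 10.5106 · 4625.3 / 64
   = 759.61
Design effect: 2.2 × 759.61 = 1671.14.
Round up → n₁ = 1672; n₂ = r·n₁ = 3 × 1672 = 5016.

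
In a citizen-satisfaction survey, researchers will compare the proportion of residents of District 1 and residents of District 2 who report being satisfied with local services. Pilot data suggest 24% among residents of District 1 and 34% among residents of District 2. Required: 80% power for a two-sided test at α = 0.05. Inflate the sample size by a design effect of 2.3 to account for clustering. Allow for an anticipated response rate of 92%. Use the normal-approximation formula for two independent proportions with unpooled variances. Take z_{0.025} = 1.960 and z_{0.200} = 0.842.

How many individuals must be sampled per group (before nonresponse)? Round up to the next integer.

n = 799 per group

n = (z_{α/2} + z_β)² · [p₁(1−p₁) + p₂(1−p₂)] / (p₁ − p₂)²
  = (1.960 + 0.842)² · (0.24·0.76 + 0.34·0.66) / (-0.10)²
  = (2.802)² · (0.1824 + 0.2244) / 0.0100
  = 7.8512 · 0.4068 / 0.0100
  = 319.39
Design effect: 2.3 × 319.39 = 734.59.
Adjust for 92% response: 734.59 / 0.92 = 798.47.
Round up → n = 799 per group.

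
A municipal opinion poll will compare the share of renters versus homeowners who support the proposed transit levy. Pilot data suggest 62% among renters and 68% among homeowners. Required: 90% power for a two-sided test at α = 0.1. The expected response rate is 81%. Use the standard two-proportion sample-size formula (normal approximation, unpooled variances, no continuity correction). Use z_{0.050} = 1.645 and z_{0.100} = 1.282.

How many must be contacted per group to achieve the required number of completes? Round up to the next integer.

n = (z_{α/2} + z_β)² · [p₁(1−p₁) + p₂(1−p₂)] / (p₁ − p₂)²
  = (1.645 + 1.282)² · (0.62·0.38 + 0.68·0.32) / (-0.06)²
  = (2.927)² · (0.2356 + 0.2176) / 0.0036
  = 8.5673 · 0.4532 / 0.0036
  = 1078.53
Adjust for 81% response: 1078.53 / 0.81 = 1331.52.
Round up → n = 1332 per group.

n = 1332 per group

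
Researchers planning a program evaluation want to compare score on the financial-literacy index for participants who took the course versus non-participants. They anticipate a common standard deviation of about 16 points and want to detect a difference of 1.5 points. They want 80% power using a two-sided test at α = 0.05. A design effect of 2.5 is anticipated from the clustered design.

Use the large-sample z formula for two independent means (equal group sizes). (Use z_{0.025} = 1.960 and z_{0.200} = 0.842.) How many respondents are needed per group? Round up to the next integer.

n = 4467 per group

n = (z_{α/2} + z_β)² · (σ₁² + σ₂²) / δ²
  = (1.960 + 0.842)² · (2·16² = 512) / 1.5²
  = 7.8512 · 512 / 2.25
  = 1786.59
Design effect: 2.5 × 1786.59 = 4466.46.
Round up → n = 4467 per group.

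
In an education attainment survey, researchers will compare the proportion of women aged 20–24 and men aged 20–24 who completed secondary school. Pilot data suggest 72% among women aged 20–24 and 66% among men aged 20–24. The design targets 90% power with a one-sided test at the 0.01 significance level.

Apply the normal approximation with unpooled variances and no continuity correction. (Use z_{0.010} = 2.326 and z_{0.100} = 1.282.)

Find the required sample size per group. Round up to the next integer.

n = 1541 per group

n = (z_α + z_β)² · [p₁(1−p₁) + p₂(1−p₂)] / (p₁ − p₂)²
  = (2.326 + 1.282)² · (0.72·0.28 + 0.66·0.34) / (0.06)²
  = (3.608)² · (0.2016 + 0.2244) / 0.0036
  = 13.0177 · 0.4260 / 0.0036
  = 1540.42
Round up → n = 1541 per group.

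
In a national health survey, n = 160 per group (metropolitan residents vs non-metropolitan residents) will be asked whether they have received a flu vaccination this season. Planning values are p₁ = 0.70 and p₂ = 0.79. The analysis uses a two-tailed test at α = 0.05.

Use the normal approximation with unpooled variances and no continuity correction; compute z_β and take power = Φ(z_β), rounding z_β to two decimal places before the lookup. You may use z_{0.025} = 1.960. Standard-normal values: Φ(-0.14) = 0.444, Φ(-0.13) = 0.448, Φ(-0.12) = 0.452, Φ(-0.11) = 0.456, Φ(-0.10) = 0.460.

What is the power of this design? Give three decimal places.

Power ≈ 0.460

z_β = |p₁−p₂|·√(n/[p₁q₁+p₂q₂]) − z_{α/2}
    = 0.09 · √(160/0.3759) − 1.960
    = 0.09 · 20.6312 − 1.960
    = 1.8568 − 1.960 = -0.1032 → -0.10
Power = Φ(-0.10) = 0.460.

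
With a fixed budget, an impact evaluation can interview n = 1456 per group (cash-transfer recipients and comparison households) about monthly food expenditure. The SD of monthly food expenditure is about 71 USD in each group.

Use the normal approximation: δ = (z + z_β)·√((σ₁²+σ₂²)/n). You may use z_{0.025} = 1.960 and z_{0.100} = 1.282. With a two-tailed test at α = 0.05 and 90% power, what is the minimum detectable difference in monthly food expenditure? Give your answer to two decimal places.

Minimum detectable difference ≈ 8.53 USD

δ = (z_{α/2} + z_β) · √((σ₁²+σ₂²)/n)
  = (1.960 + 1.282) · √(10082/1456)
  = 3.242 · √6.9245
  = 3.242 · 2.6314
  = 8.5311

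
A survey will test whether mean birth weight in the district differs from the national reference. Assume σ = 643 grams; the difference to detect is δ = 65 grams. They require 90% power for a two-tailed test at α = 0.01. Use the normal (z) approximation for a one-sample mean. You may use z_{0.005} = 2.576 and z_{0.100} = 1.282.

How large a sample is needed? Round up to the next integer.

n = 1457

n = (z_{α/2} + z_β)² · σ² / δ²
  = (2.576 + 1.282)² · 643² / 65²
  = 14.8842 · 413449 / 4225
  = 1456.53
Round up → n = 1457.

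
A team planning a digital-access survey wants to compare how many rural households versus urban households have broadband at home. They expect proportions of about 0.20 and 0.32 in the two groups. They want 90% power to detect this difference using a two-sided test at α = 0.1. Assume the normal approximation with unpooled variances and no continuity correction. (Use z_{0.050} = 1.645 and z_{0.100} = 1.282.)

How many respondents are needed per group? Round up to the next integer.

n = (z_{α/2} + z_β)² · [p₁(1−p₁) + p₂(1−p₂)] / (p₁ − p₂)²
  = (1.645 + 1.282)² · (0.20·0.80 + 0.32·0.68) / (-0.12)²
  = (2.927)² · (0.1600 + 0.2176) / 0.0144
  = 8.5673 · 0.3776 / 0.0144
  = 224.65
Round up → n = 225 per group.

n = 225 per group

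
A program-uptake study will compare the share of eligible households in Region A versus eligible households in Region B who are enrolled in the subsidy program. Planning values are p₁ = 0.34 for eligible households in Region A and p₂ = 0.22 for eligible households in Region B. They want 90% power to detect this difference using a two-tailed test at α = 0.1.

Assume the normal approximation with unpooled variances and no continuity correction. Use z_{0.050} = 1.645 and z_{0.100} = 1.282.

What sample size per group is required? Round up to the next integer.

n = 236 per group

n = (z_{α/2} + z_β)² · [p₁(1−p₁) + p₂(1−p₂)] / (p₁ − p₂)²
  = (1.645 + 1.282)² · (0.34·0.66 + 0.22·0.78) / (0.12)²
  = (2.927)² · (0.2244 + 0.1716) / 0.0144
  = 8.5673 · 0.3960 / 0.0144
  = 235.60
Round up → n = 236 per group.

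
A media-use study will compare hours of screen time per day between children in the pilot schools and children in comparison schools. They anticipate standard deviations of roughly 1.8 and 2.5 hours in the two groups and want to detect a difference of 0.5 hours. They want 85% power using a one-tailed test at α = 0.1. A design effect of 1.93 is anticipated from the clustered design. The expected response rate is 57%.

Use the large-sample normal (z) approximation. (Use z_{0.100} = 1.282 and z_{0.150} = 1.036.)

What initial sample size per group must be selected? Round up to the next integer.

n = (z_α + z_β)² · (σ₁² + σ₂²) / δ²
  = (1.282 + 1.036)² · (1.8² + 2.5² = 9.49) / 0.5²
  = 5.3731 · 9.49 / 0.25
  = 203.96
Design effect: 1.93 × 203.96 = 393.65.
Adjust for 57% response: 393.65 / 0.57 = 690.61.
Round up → n = 691 per group.

n = 691 per group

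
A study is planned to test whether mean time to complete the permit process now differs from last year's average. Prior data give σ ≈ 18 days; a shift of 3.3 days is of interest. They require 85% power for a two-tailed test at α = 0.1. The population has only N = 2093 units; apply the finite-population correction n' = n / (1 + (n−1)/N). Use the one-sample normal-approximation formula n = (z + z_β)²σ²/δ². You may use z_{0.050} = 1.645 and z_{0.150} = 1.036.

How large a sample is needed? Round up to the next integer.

n = (z_{α/2} + z_β)² · σ² / δ²
  = (1.645 + 1.036)² · 18² / 3.3²
  = 7.1878 · 324 / 10.89
  = 213.85
Finite-population correction (N = 2093): 213.85 / (1 + (213.85 − 1)/2093) = 194.11.
Round up → n = 195.

n = 195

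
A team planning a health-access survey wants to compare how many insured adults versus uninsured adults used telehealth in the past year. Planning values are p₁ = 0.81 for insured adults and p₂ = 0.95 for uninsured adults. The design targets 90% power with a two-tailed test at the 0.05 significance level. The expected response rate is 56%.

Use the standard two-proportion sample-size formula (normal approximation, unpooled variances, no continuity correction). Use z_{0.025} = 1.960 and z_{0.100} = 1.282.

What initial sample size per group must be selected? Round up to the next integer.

n = (z_{α/2} + z_β)² · [p₁(1−p₁) + p₂(1−p₂)] / (p₁ − p₂)²
  = (1.960 + 1.282)² · (0.81·0.19 + 0.95·0.05) / (-0.14)²
  = (3.242)² · (0.1539 + 0.0475) / 0.0196
  = 10.5106 · 0.2014 / 0.0196
  = 108.00
Adjust for 56% response: 108.00 / 0.56 = 192.86.
Round up → n = 193 per group.

n = 193 per group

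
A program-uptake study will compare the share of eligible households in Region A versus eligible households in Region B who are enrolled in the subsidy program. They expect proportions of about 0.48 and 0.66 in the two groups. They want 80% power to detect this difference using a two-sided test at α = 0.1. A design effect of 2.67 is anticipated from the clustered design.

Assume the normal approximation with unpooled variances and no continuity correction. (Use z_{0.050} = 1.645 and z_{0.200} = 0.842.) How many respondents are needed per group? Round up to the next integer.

n = 242 per group

n = (z_{α/2} + z_β)² · [p₁(1−p₁) + p₂(1−p₂)] / (p₁ − p₂)²
  = (1.645 + 0.842)² · (0.48·0.52 + 0.66·0.34) / (-0.18)²
  = (2.487)² · (0.2496 + 0.2244) / 0.0324
  = 6.1852 · 0.4740 / 0.0324
  = 90.49
Design effect: 2.67 × 90.49 = 241.60.
Round up → n = 242 per group.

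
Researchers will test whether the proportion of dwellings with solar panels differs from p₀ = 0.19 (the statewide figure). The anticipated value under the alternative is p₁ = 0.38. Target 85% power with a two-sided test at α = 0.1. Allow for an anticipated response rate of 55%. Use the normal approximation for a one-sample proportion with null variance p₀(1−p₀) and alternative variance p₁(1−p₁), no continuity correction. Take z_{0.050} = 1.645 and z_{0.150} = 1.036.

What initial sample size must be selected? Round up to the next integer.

n = [z_{α/2}·√(p₀q₀) + z_β·√(p₁q₁)]² / (p₁ − p₀)²
  = [1.645·√(0.19·0.81) + 1.036·√(0.38·0.62)]² / (0.19)²
  = [1.645·0.3923 + 1.036·0.4854]² / 0.0361
  = [1.1482]² / 0.0361
  = 36.52
Adjust for 55% response: 36.52 / 0.55 = 66.40.
Round up → n = 67.

n = 67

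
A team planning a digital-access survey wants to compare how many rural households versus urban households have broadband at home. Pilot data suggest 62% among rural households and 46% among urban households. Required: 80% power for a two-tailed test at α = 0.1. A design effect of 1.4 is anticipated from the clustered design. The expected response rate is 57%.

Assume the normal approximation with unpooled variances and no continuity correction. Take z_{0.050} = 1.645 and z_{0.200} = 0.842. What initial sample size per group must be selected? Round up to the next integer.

n = 288 per group

n = (z_{α/2} + z_β)² · [p₁(1−p₁) + p₂(1−p₂)] / (p₁ − p₂)²
  = (1.645 + 0.842)² · (0.62·0.38 + 0.46·0.54) / (0.16)²
  = (2.487)² · (0.2356 + 0.2484) / 0.0256
  = 6.1852 · 0.4840 / 0.0256
  = 116.94
Design effect: 1.4 × 116.94 = 163.71.
Adjust for 57% response: 163.71 / 0.57 = 287.22.
Round up → n = 288 per group.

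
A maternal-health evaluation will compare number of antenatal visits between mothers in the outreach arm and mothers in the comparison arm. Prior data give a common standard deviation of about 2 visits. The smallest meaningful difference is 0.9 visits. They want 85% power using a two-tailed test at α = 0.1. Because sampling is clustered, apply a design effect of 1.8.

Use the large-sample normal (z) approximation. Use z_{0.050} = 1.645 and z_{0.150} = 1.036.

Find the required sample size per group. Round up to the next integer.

n = (z_{α/2} + z_β)² · (σ₁² + σ₂²) / δ²
  = (1.645 + 1.036)² · (2·2² = 8) / 0.9²
  = 7.1878 · 8 / 0.81
  = 70.99
Design effect: 1.8 × 70.99 = 127.78.
Round up → n = 128 per group.

n = 128 per group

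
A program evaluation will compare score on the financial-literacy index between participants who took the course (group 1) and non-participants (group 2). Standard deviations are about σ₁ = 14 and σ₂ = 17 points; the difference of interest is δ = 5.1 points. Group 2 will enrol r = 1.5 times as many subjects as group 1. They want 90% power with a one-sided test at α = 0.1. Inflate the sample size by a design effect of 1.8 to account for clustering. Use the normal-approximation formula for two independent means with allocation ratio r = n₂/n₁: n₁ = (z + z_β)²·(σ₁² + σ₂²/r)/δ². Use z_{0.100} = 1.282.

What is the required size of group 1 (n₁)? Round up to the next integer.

n₁ = (z_α + z_β)² · (σ₁² + σ₂²/r) / δ²
   = (1.282 + 1.282)² · (14² + 17²/1.5) / 5.1²
   = 6.5741 · (196 + 192.6667) / 26.01
   = 6.5741 · 388.6667 / 26.01
   = 98.24
Design effect: 1.8 × 98.24 = 176.83.
Round up → n₁ = 177; n₂ = r·n₁ = 1.5 × 177 = 266.

n₁ = 177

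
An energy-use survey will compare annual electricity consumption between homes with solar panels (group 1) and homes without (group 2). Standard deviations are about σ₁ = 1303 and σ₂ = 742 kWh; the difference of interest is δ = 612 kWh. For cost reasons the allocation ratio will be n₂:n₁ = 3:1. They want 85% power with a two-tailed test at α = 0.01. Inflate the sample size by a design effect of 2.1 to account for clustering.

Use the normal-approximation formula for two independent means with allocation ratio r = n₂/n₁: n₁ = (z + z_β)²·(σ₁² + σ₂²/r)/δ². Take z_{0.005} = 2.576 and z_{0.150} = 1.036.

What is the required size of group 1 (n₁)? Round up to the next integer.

n₁ = 138

n₁ = (z_{α/2} + z_β)² · (σ₁² + σ₂²/r) / δ²
   = (2.576 + 1.036)² · (1303² + 742²/3) / 612²
   = 13.0465 · (1697809 + 183521.3) / 374544
   = 13.0465 · 1881330.3 / 374544
   = 65.53
Design effect: 2.1 × 65.53 = 137.62.
Round up → n₁ = 138; n₂ = r·n₁ = 3 × 138 = 414.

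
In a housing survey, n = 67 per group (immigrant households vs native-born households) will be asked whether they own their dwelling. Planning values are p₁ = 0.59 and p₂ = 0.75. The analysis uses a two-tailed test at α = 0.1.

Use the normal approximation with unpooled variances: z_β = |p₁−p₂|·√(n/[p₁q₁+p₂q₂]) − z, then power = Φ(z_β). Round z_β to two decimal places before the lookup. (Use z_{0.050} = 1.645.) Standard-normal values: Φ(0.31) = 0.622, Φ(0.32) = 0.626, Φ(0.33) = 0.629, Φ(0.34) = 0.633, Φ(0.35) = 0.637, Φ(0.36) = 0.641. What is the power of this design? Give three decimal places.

z_β = |p₁−p₂|·√(n/[p₁q₁+p₂q₂]) − z_{α/2}
    = 0.16 · √(67/0.4294) − 1.645
    = 0.16 · 12.4913 − 1.645
    = 1.9986 − 1.645 = 0.3536 → 0.35
Power = Φ(0.35) = 0.637.

Power ≈ 0.637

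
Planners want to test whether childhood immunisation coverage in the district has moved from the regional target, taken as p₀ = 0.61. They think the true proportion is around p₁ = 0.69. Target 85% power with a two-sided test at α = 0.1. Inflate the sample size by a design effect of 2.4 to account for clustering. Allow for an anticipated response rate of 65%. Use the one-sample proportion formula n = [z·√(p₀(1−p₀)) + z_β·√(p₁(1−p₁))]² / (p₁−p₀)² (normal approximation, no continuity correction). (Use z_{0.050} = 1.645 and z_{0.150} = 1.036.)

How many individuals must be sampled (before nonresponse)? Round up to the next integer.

n = 948

n = [z_{α/2}·√(p₀q₀) + z_β·√(p₁q₁)]² / (p₁ − p₀)²
  = [1.645·√(0.61·0.39) + 1.036·√(0.69·0.31)]² / (0.08)²
  = [1.645·0.4877 + 1.036·0.4625]² / 0.0064
  = [1.2815]² / 0.0064
  = 256.60
Design effect: 2.4 × 256.60 = 615.83.
Adjust for 65% response: 615.83 / 0.65 = 947.44.
Round up → n = 948.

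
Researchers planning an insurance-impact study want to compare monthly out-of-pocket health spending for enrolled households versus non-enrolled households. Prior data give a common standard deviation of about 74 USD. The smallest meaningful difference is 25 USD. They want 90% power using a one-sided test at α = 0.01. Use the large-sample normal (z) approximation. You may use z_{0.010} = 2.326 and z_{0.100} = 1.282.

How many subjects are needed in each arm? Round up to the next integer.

n = (z_α + z_β)² · (σ₁² + σ₂²) / δ²
  = (2.326 + 1.282)² · (2·74² = 10952) / 25²
  = 13.0177 · 10952 / 625
  = 228.11
Round up → n = 229 per group.

n = 229 per group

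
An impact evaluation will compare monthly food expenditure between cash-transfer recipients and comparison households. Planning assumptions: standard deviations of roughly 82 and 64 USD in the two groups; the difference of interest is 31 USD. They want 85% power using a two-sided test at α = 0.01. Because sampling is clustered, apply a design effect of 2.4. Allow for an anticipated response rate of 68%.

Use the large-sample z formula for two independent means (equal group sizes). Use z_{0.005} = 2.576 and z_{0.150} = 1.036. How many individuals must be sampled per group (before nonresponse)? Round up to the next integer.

n = 519 per group

n = (z_{α/2} + z_β)² · (σ₁² + σ₂²) / δ²
  = (2.576 + 1.036)² · (82² + 64² = 10820) / 31²
  = 13.0465 · 10820 / 961
  = 146.89
Design effect: 2.4 × 146.89 = 352.54.
Adjust for 68% response: 352.54 / 0.68 = 518.44.
Round up → n = 519 per group.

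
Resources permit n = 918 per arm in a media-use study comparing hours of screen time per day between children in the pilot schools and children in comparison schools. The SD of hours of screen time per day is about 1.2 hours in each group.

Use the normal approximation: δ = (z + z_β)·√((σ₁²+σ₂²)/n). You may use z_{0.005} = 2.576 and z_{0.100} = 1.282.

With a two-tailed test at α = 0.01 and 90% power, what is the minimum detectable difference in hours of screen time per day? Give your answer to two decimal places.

δ = (z_{α/2} + z_β) · √((σ₁²+σ₂²)/n)
  = (2.576 + 1.282) · √(2.88/918)
  = 3.858 · √0.00314
  = 3.858 · 0.0560
  = 0.2161

Minimum detectable difference ≈ 0.22 hours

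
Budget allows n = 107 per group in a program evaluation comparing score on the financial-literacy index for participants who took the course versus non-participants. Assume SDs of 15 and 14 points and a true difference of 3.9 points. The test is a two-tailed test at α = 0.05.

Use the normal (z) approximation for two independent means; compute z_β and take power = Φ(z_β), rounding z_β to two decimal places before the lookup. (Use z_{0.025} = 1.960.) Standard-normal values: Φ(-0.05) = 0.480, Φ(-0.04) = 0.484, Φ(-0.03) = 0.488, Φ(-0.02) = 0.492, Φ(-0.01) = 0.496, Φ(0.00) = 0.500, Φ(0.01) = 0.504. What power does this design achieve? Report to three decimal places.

z_β = δ·√(n/(σ₁²+σ₂²)) − z_{α/2}
    = 3.9 · √(107/421) − 1.960
    = 3.9 · 0.50414 − 1.960
    = 1.9661 − 1.960 = 0.0061 → 0.01
Power = Φ(0.01) = 0.504.

Power ≈ 0.504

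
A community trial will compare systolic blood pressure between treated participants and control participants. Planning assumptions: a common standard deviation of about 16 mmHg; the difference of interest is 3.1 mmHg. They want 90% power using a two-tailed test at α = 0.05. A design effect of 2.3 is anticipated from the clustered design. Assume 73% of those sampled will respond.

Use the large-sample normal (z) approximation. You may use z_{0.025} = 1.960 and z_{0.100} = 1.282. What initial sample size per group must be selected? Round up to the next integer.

n = (z_{α/2} + z_β)² · (σ₁² + σ₂²) / δ²
  = (1.960 + 1.282)² · (2·16² = 512) / 3.1²
  = 10.5106 · 512 / 9.61
  = 559.98
Design effect: 2.3 × 559.98 = 1287.95.
Adjust for 73% response: 1287.95 / 0.73 = 1764.32.
Round up → n = 1765 per group.

n = 1765 per group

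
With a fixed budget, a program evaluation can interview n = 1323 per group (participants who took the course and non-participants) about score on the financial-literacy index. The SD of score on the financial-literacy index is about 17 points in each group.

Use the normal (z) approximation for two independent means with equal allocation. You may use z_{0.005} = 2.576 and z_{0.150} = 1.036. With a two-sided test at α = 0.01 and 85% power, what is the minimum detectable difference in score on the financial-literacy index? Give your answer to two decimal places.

Minimum detectable difference ≈ 2.39 points

δ = (z_{α/2} + z_β) · √((σ₁²+σ₂²)/n)
  = (2.576 + 1.036) · √(578/1323)
  = 3.612 · √0.43689
  = 3.612 · 0.6610
  = 2.3874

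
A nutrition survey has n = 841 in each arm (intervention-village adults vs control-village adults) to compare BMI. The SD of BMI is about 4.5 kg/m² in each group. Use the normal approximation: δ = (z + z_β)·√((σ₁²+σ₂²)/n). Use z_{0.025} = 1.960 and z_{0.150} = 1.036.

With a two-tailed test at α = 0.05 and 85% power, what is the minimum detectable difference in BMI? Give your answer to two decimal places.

Minimum detectable difference ≈ 0.66 kg/m²

δ = (z_{α/2} + z_β) · √((σ₁²+σ₂²)/n)
  = (1.960 + 1.036) · √(40.5/841)
  = 2.996 · √0.04816
  = 2.996 · 0.2194
  = 0.6575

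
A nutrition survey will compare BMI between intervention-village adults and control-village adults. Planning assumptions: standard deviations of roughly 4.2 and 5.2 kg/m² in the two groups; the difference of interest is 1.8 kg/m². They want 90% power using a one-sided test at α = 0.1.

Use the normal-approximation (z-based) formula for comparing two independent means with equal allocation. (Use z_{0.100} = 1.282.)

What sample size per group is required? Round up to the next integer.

n = 91 per group

n = (z_α + z_β)² · (σ₁² + σ₂²) / δ²
  = (1.282 + 1.282)² · (4.2² + 5.2² = 44.68) / 1.8²
  = 6.5741 · 44.68 / 3.24
  = 90.66
Round up → n = 91 per group.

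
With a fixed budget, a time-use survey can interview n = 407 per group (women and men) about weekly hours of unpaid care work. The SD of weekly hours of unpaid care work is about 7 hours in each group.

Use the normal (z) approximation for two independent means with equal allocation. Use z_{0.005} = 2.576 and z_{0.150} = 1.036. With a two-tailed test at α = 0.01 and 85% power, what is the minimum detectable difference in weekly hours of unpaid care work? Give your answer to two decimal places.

Minimum detectable difference ≈ 1.77 hours

δ = (z_{α/2} + z_β) · √((σ₁²+σ₂²)/n)
  = (2.576 + 1.036) · √(98/407)
  = 3.612 · √0.24079
  = 3.612 · 0.4907
  = 1.7724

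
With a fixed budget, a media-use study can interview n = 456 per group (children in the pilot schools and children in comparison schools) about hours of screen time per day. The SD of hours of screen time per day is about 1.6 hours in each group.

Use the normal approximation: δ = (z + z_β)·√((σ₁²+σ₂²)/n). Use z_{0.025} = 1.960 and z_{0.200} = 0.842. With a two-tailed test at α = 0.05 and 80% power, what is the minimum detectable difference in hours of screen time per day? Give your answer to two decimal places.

δ = (z_{α/2} + z_β) · √((σ₁²+σ₂²)/n)
  = (1.960 + 0.842) · √(5.12/456)
  = 2.802 · √0.01123
  = 2.802 · 0.1060
  = 0.2969

Minimum detectable difference ≈ 0.30 hours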